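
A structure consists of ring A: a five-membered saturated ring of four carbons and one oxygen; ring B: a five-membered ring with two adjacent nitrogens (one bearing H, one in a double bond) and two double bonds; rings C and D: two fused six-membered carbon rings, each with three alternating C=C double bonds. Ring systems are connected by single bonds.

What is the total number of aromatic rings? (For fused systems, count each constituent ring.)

3

Ring A has only sp³ atoms, so it is not fully conjugated — not aromatic (tetrahydrofuran).
Ring B is fully conjugated (every ring atom contributes a p orbital); 2 ring double bonds (4 π electrons) plus a heteroatom lone pair (2) give 6 π electrons. 6 = 4(1)+2, so ring B is aromatic (pyrazole).
Rings C and D form a fused bicyclic system with 10 sp² atoms and 10 π electrons from ring double bonds. 10 = 4(2)+2, so the system is aromatic and both rings count as aromatic (naphthalene).
Aromatic: B, C, D. Total: 3.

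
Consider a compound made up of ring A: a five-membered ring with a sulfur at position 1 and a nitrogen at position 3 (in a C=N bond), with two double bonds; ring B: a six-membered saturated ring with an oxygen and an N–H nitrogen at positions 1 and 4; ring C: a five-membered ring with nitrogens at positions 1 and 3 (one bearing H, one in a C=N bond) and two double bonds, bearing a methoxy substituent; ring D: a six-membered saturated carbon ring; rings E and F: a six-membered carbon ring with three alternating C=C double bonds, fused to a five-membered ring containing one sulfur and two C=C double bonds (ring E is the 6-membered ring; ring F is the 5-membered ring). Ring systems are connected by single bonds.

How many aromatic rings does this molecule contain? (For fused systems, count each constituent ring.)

4

Ring A is fully conjugated (every ring atom contributes a p orbital); 2 ring double bonds (4 π electrons) plus a heteroatom lone pair (2) give 6 π electrons. That satisfies 4n+2 with n=1, so ring A is aromatic (thiazole).
Ring B has only sp³ atoms, so it is not fully conjugated — not aromatic (morpholine).
Ring C is planar and fully conjugated; 2 ring double bonds (4 π electrons) plus a heteroatom lone pair (2) give 6 π electrons. 6 = 4(1)+2, so ring C is aromatic (imidazole).
Ring D has only sp³ atoms, so it is not fully conjugated — not aromatic (cyclohexane).
Rings E and F form a fused bicyclic system (with one sulfur) with 9 sp² atoms and 10 π electrons from ring double bonds plus a heteroatom lone pair. 10 = 4(2)+2, so the system is aromatic and both rings count as aromatic (benzothiophene).
Aromatic: A, C, E, F. Total: 4.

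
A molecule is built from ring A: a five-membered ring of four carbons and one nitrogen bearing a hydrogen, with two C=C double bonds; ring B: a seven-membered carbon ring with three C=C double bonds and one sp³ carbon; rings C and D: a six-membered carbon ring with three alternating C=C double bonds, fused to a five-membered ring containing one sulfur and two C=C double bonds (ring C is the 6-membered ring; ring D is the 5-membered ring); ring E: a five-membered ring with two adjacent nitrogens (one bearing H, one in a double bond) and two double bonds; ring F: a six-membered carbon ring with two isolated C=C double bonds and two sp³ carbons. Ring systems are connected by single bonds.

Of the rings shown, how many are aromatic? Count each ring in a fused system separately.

Ring A is fully conjugated (every ring atom contributes a p orbital); 2 ring double bonds (4 π electrons) plus a heteroatom lone pair (2) give 6 π electrons. 6 = 4(1)+2, so ring A is aromatic (pyrrole).
Ring B has one sp³ carbon, so it is not fully conjugated — not aromatic (cycloheptatriene).
Rings C and D form a fused bicyclic system (with one sulfur) with 9 sp² atoms and 10 π electrons from ring double bonds plus a heteroatom lone pair. 10 = 4(2)+2, so the system is aromatic and both rings count as aromatic (benzothiophene).
Ring E is planar and fully conjugated; 2 ring double bonds (4 π electrons) plus a heteroatom lone pair (2) give 6 π electrons. Since 6 = 4n+2 (n=1), ring E is aromatic (pyrazole).
Ring F has two sp³ carbons, so it is not fully conjugated — not aromatic (1,4-cyclohexadiene).
Aromatic: A, C, D, E. Total: 4.

4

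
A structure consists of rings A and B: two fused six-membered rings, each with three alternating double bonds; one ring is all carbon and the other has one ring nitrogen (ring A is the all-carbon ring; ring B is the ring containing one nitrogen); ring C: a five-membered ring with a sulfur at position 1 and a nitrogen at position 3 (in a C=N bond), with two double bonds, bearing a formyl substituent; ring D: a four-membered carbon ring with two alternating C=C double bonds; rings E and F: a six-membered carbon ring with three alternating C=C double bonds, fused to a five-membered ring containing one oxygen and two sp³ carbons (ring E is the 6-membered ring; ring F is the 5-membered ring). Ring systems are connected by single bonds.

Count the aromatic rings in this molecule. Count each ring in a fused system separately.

4

Rings A and B form a fused bicyclic system (with one nitrogen) with 10 sp² atoms and 10 π electrons from ring double bonds. 10 = 4(2)+2, so the system is aromatic and both rings count as aromatic (quinoline).
Ring C is fully conjugated (every ring atom contributes a p orbital); 2 ring double bonds (4 π electrons) plus a heteroatom lone pair (2) give 6 π electrons. Since 6 = 4n+2 (n=1), ring C is aromatic (thiazole).
Ring D has only sp² ring atoms; a planar conformation would have a fully conjugated π system of 4 electrons. But 4 = 4(1), which is 4n not 4n+2, so ring D is not aromatic (cyclobutadiene) — cyclobutadiene is antiaromatic and distorts to a rectangle.
Ring E is fully conjugated (every ring atom contributes a p orbital); 3 ring double bonds give 6 π electrons. 6 = 4(1)+2, so ring E is aromatic (benzene ring).
Ring F has two sp³ carbons, so it is not fully conjugated — not aromatic (oxolane ring).
Aromatic: A, B, C, E. Total: 4.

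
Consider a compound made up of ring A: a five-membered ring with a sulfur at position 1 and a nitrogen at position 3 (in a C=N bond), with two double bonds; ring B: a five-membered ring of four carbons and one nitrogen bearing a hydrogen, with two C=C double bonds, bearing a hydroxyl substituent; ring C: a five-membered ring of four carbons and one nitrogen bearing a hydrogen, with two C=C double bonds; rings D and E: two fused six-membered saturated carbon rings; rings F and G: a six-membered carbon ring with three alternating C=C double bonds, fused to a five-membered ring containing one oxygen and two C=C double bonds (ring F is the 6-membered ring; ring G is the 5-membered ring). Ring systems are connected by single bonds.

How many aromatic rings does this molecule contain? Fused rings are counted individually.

Ring A is fully conjugated (every ring atom contributes a p orbital); 2 ring double bonds (4 π electrons) plus a heteroatom lone pair (2) give 6 π electrons. Since 6 = 4n+2 (n=1), ring A is aromatic (thiazole).
Ring B has a continuous p-orbital overlap around the ring; 2 ring double bonds (4 π electrons) plus a heteroatom lone pair (2) give 6 π electrons. Since 6 = 4n+2 (n=1), ring B is aromatic (pyrrole).
Ring C has a continuous p-orbital overlap around the ring; 2 ring double bonds (4 π electrons) plus a heteroatom lone pair (2) give 6 π electrons. Since 6 = 4n+2 (n=1), ring C is aromatic (pyrrole).
Ring D has only sp³ atoms, so it is not fully conjugated — not aromatic (cyclohexane ring).
Ring E has only sp³ atoms, so it is not fully conjugated — not aromatic (cyclohexane ring).
Rings F and G form a fused bicyclic system (with one oxygen) with 9 sp² atoms and 10 π electrons from ring double bonds plus a heteroatom lone pair. 10 = 4(2)+2, so the system is aromatic and both rings count as aromatic (benzofuran).
Aromatic: A, B, C, F, G. Total: 5.

5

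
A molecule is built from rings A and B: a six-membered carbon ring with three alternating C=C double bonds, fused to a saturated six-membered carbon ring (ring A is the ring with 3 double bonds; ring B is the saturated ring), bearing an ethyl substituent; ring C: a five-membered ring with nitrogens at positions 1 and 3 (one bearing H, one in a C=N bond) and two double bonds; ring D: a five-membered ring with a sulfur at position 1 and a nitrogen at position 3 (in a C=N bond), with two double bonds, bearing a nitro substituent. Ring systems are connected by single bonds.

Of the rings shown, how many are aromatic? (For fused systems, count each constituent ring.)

3

Ring A is planar and fully conjugated; 3 ring double bonds give 6 π electrons. That satisfies 4n+2 with n=1, so ring A is aromatic (benzene ring).
Ring B has four sp³ carbons, so it is not fully conjugated — not aromatic (cyclohexane ring).
Ring C is planar and fully conjugated; 2 ring double bonds (4 π electrons) plus a heteroatom lone pair (2) give 6 π electrons. 6 = 4(1)+2, so ring C is aromatic (imidazole).
Ring D has a continuous p-orbital overlap around the ring; 2 ring double bonds (4 π electrons) plus a heteroatom lone pair (2) give 6 π electrons. 6 = 4(1)+2, so ring D is aromatic (thiazole).
Aromatic: A, C, D. Total: 3.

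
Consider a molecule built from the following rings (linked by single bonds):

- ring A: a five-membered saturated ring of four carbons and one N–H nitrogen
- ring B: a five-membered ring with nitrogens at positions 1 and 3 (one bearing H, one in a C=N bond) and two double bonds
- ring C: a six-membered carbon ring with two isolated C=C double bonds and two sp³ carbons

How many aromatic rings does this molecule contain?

1

Ring A has only sp³ atoms, so it is not fully conjugated — not aromatic (pyrrolidine).
Ring B is planar and fully conjugated; 2 ring double bonds (4 π electrons) plus a heteroatom lone pair (2) give 6 π electrons. Since 6 = 4n+2 (n=1), ring B is aromatic (imidazole).
Ring C has two sp³ carbons, so it is not fully conjugated — not aromatic (1,4-cyclohexadiene).
Aromatic: B. Total: 1.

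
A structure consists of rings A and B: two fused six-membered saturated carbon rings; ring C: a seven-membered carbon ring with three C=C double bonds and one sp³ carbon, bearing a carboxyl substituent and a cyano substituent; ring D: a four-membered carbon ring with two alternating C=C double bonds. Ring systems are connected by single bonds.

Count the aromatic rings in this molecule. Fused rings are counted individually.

Ring A has only sp³ atoms, so it is not fully conjugated — not aromatic (cyclohexane ring).
Ring B has only sp³ atoms, so it is not fully conjugated — not aromatic (cyclohexane ring).
Ring C has one sp³ carbon, so it is not fully conjugated — not aromatic (cycloheptatriene).
Ring D has only sp² ring atoms; a planar conformation would have a fully conjugated π system of 4 electrons. But 4 = 4(1), which is 4n not 4n+2, so ring D is not aromatic (cyclobutadiene) — cyclobutadiene is antiaromatic and distorts to a rectangle.
No ring is aromatic. Total: 0.

0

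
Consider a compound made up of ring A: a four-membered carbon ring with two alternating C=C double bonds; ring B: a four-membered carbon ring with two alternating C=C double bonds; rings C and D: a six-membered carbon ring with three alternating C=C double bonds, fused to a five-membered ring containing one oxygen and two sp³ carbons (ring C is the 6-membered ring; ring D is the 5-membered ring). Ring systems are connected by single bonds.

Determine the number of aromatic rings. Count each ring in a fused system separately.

Ring A has only sp² ring atoms; a planar conformation would have a fully conjugated π system of 4 electrons. But 4 = 4(1), which is 4n not 4n+2, so ring A is not aromatic (cyclobutadiene) — cyclobutadiene is antiaromatic and distorts to a rectangle.
Ring B has only sp² ring atoms; a planar conformation would have a fully conjugated π system of 4 electrons. But 4 = 4(1), which is 4n not 4n+2, so ring B is not aromatic (cyclobutadiene) — cyclobutadiene is antiaromatic and distorts to a rectangle.
Ring C is planar and fully conjugated; 3 ring double bonds give 6 π electrons. Since 6 = 4n+2 (n=1), ring C is aromatic (benzene ring).
Ring D has two sp³ carbons, so it is not fully conjugated — not aromatic (oxolane ring).
Aromatic: C. Total: 1.

1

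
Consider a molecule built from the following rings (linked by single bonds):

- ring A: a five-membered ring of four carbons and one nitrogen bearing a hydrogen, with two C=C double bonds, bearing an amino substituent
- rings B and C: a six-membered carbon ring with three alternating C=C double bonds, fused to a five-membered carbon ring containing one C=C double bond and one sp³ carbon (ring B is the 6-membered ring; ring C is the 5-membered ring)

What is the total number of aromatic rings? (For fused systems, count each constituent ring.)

2

Ring A has a continuous p-orbital overlap around the ring; 2 ring double bonds (4 π electrons) plus a heteroatom lone pair (2) give 6 π electrons. That satisfies 4n+2 with n=1, so ring A is aromatic (pyrrole).
Ring B has a continuous p-orbital overlap around the ring; 3 ring double bonds give 6 π electrons. 6 = 4(1)+2, so ring B is aromatic (benzene ring).
Ring C has one sp³ carbon, so it is not fully conjugated — not aromatic (cyclopentene ring).
Aromatic: A, B. Total: 2.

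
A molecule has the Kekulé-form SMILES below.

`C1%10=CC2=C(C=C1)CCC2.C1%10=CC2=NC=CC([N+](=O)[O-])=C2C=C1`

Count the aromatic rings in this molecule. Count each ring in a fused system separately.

3

The SMILES encodes a six-membered carbon ring with three alternating C=C double bonds, fused to a saturated five-membered carbon ring; two fused six-membered rings, each with three alternating double bonds; one ring is all carbon and the other has one ring nitrogen.
The 6-membered ring is planar and fully conjugated; 3 ring double bonds give 6 π electrons. That satisfies 4n+2 with n=1, so it is aromatic (benzene ring).
The 5-membered ring has three sp³ carbons, so it is not fully conjugated — not aromatic (cyclopentane ring).
The fused 6/6-membered bicyclic (with one nitrogen) is a single π system with 10 sp² atoms and 10 π electrons from ring double bonds. 10 = 4(2)+2, so the system is aromatic and both rings count as aromatic (quinoline).
3 of the 4 rings are aromatic. Total: 3.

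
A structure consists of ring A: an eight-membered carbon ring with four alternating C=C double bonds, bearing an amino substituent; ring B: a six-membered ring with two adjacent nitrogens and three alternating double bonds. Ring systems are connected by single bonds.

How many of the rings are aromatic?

Ring A has only sp² ring atoms; a planar conformation would have a fully conjugated π system of 8 electrons. But 8 = 4(2), which is 4n not 4n+2, so ring A is not aromatic (cyclooctatetraene) — cyclooctatetraene distorts into a non-planar tub to avoid antiaromaticity.
Ring B is fully conjugated (every ring atom contributes a p orbital); 3 ring double bonds give 6 π electrons. 6 = 4(1)+2, so ring B is aromatic (pyridazine).
Aromatic: B. Total: 1.

1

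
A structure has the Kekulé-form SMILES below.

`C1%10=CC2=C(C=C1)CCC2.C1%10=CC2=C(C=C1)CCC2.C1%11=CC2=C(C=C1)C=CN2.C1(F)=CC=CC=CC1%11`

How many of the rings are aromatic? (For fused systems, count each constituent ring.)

4

The SMILES encodes a six-membered carbon ring with three alternating C=C double bonds, fused to a saturated five-membered carbon ring; a six-membered carbon ring with three alternating C=C double bonds, fused to a saturated five-membered carbon ring; a six-membered carbon ring with three alternating C=C double bonds, fused to a five-membered ring containing one N–H nitrogen and two C=C double bonds; a seven-membered carbon ring with three C=C double bonds and one sp³ carbon.
The 6-membered ring is planar and fully conjugated; 3 ring double bonds give 6 π electrons. 6 = 4(1)+2, so it is aromatic (benzene ring).
The 5-membered ring has three sp³ carbons, so it is not fully conjugated — not aromatic (cyclopentane ring).
The second 6-membered ring has a continuous p-orbital overlap around the ring; 3 ring double bonds give 6 π electrons. Since 6 = 4n+2 (n=1), it is aromatic (benzene ring).
The second 5-membered ring has three sp³ carbons, so it is not fully conjugated — not aromatic (cyclopentane ring).
The fused 6/5-membered bicyclic (with one N–H) is a single π system with 9 sp² atoms and 10 π electrons from ring double bonds plus a heteroatom lone pair. 10 = 4(2)+2, so the system is aromatic and both rings count as aromatic (indole).
The 7-membered ring has one sp³ carbon, so it is not fully conjugated — not aromatic (cycloheptatriene).
4 of the 7 rings are aromatic. Total: 4.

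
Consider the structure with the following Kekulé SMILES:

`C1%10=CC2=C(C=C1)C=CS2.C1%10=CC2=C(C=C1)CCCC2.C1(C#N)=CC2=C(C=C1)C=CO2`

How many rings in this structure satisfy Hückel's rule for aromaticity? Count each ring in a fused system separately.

5

The SMILES encodes a six-membered carbon ring with three alternating C=C double bonds, fused to a five-membered ring containing one sulfur and two C=C double bonds; a six-membered carbon ring with three alternating C=C double bonds, fused to a saturated six-membered carbon ring; a six-membered carbon ring with three alternating C=C double bonds, fused to a five-membered ring containing one oxygen and two C=C double bonds.
The fused 6/5-membered bicyclic (with one sulfur) is a single π system with 9 sp² atoms and 10 π electrons from ring double bonds plus a heteroatom lone pair. 10 = 4(2)+2, so the system is aromatic and both rings count as aromatic (benzothiophene).
The 6-membered ring has a continuous p-orbital overlap around the ring; 3 ring double bonds give 6 π electrons. 6 = 4(1)+2, so it is aromatic (benzene ring).
The second 6-membered ring has four sp³ carbons, so it is not fully conjugated — not aromatic (cyclohexane ring).
The fused 6/5-membered bicyclic (with one oxygen) is a single π system with 9 sp² atoms and 10 π electrons from ring double bonds plus a heteroatom lone pair. 10 = 4(2)+2, so the system is aromatic and both rings count as aromatic (benzofuran).
5 of the 6 rings are aromatic. Total: 5.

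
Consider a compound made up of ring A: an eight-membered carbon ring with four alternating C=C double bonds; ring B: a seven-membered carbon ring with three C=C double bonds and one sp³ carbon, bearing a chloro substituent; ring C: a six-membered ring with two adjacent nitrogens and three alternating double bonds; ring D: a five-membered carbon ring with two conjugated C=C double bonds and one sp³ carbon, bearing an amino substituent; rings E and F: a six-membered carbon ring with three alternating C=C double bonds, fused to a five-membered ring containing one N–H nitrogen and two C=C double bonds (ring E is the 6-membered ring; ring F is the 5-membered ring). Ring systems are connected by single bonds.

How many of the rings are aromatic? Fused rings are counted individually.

3

Ring A has only sp² ring atoms; a planar conformation would have a fully conjugated π system of 8 electrons. But 8 = 4(2), which is 4n not 4n+2, so ring A is not aromatic (cyclooctatetraene) — cyclooctatetraene distorts into a non-planar tub to avoid antiaromaticity.
Ring B has one sp³ carbon, so it is not fully conjugated — not aromatic (cycloheptatriene).
Ring C is fully conjugated (every ring atom contributes a p orbital); 3 ring double bonds give 6 π electrons. Since 6 = 4n+2 (n=1), ring C is aromatic (pyridazine).
Ring D has one sp³ carbon, so it is not fully conjugated — not aromatic (cyclopentadiene).
Rings E and F form a fused bicyclic system (with one N–H) with 9 sp² atoms and 10 π electrons from ring double bonds plus a heteroatom lone pair. 10 = 4(2)+2, so the system is aromatic and both rings count as aromatic (indole).
Aromatic: C, E, F. Total: 3.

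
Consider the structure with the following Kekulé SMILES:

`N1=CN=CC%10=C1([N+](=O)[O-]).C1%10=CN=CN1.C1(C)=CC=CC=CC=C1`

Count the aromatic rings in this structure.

2

The SMILES encodes a six-membered ring with nitrogens at positions 1 and 3 and three alternating double bonds; a five-membered ring with nitrogens at positions 1 and 3 (one bearing H, one in a C=N bond) and two double bonds; an eight-membered carbon ring with four alternating C=C double bonds.
The 6-membered ring with two nitrogens (1,3) is fully conjugated (every ring atom contributes a p orbital); 3 ring double bonds give 6 π electrons. Since 6 = 4n+2 (n=1), it is aromatic (pyrimidine).
The 5-membered ring with two nitrogens (one N–H, one =N–) is fully conjugated (every ring atom contributes a p orbital); 2 ring double bonds (4 π electrons) plus a heteroatom lone pair (2) give 6 π electrons. That satisfies 4n+2 with n=1, so it is aromatic (imidazole).
The 8-membered ring has only sp² ring atoms; a planar conformation would have a fully conjugated π system of 8 electrons. But 8 = 4(2), which is 4n not 4n+2, so it is not aromatic (cyclooctatetraene) — cyclooctatetraene distorts into a non-planar tub to avoid antiaromaticity.
2 of the 3 rings are aromatic. Total: 2.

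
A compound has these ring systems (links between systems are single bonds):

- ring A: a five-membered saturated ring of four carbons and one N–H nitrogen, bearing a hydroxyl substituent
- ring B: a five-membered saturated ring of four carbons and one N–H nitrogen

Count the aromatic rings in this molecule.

Ring A has only sp³ atoms, so it is not fully conjugated — not aromatic (pyrrolidine).
Ring B has only sp³ atoms, so it is not fully conjugated — not aromatic (pyrrolidine).
No ring is aromatic. Total: 0.

0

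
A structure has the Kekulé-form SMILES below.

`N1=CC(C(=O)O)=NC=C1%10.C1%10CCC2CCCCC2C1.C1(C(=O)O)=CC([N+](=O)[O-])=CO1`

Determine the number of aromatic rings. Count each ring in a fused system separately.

The SMILES encodes a six-membered ring with nitrogens at positions 1 and 4 and three alternating double bonds; two fused six-membered saturated carbon rings; a five-membered ring of four carbons and one oxygen, with two C=C double bonds.
The 6-membered ring with two nitrogens (1,4) is fully conjugated (every ring atom contributes a p orbital); 3 ring double bonds give 6 π electrons. That satisfies 4n+2 with n=1, so it is aromatic (pyrazine).
The 6-membered ring has only sp³ atoms, so it is not fully conjugated — not aromatic (cyclohexane ring).
The second 6-membered ring has only sp³ atoms, so it is not fully conjugated — not aromatic (cyclohexane ring).
The 5-membered ring with one oxygen has a continuous p-orbital overlap around the ring; 2 ring double bonds (4 π electrons) plus a heteroatom lone pair (2) give 6 π electrons. That satisfies 4n+2 with n=1, so it is aromatic (furan).
2 of the 4 rings are aromatic. Total: 2.

2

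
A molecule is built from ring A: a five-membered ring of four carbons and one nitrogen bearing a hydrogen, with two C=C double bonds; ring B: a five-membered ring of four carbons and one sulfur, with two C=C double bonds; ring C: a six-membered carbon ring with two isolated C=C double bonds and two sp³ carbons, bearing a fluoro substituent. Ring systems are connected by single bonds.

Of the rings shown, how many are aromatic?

2

Ring A is planar and fully conjugated; 2 ring double bonds (4 π electrons) plus a heteroatom lone pair (2) give 6 π electrons. Since 6 = 4n+2 (n=1), ring A is aromatic (pyrrole).
Ring B has a continuous p-orbital overlap around the ring; 2 ring double bonds (4 π electrons) plus a heteroatom lone pair (2) give 6 π electrons. Since 6 = 4n+2 (n=1), ring B is aromatic (thiophene).
Ring C has two sp³ carbons, so it is not fully conjugated — not aromatic (1,4-cyclohexadiene).
Aromatic: A, B. Total: 2.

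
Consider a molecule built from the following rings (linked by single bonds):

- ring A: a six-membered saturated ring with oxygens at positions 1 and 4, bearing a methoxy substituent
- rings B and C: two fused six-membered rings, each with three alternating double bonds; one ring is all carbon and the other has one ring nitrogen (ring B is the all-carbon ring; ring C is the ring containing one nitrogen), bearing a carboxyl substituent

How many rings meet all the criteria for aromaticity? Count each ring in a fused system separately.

2

Ring A has only sp³ atoms, so it is not fully conjugated — not aromatic (1,4-dioxane).
Rings B and C form a fused bicyclic system (with one nitrogen) with 10 sp² atoms and 10 π electrons from ring double bonds. 10 = 4(2)+2, so the system is aromatic and both rings count as aromatic (quinoline).
Aromatic: B, C. Total: 2.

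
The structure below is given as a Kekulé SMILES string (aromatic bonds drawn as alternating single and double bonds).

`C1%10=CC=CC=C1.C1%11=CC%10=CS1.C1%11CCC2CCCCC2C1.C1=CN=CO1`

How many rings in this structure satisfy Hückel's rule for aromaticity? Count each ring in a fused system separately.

The SMILES encodes a six-membered carbon ring with three alternating C=C double bonds; a five-membered ring of four carbons and one sulfur, with two C=C double bonds; two fused six-membered saturated carbon rings; a five-membered ring with an oxygen at position 1 and a nitrogen at position 3 (in a C=N bond), with two double bonds.
The 6-membered ring is planar and fully conjugated; 3 ring double bonds give 6 π electrons. Since 6 = 4n+2 (n=1), it is aromatic (benzene).
The 5-membered ring with one sulfur is planar and fully conjugated; 2 ring double bonds (4 π electrons) plus a heteroatom lone pair (2) give 6 π electrons. That satisfies 4n+2 with n=1, so it is aromatic (thiophene).
The second 6-membered ring has only sp³ atoms, so it is not fully conjugated — not aromatic (cyclohexane ring).
The third 6-membered ring has only sp³ atoms, so it is not fully conjugated — not aromatic (cyclohexane ring).
The 5-membered ring with one oxygen and one =N– has a continuous p-orbital overlap around the ring; 2 ring double bonds (4 π electrons) plus a heteroatom lone pair (2) give 6 π electrons. 6 = 4(1)+2, so it is aromatic (oxazole).
3 of the 5 rings are aromatic. Total: 3.

3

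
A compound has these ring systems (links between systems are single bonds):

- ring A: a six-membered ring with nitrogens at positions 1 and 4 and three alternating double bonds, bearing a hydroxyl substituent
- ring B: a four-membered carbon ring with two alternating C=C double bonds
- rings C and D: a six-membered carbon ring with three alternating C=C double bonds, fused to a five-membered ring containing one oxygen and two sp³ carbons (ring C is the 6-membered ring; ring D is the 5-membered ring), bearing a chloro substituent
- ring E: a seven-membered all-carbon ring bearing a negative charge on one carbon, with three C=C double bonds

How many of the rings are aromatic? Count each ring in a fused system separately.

Ring A is planar and fully conjugated; 3 ring double bonds give 6 π electrons. Since 6 = 4n+2 (n=1), ring A is aromatic (pyrazine).
Ring B has only sp² ring atoms; a planar conformation would have a fully conjugated π system of 4 electrons. But 4 = 4(1), which is 4n not 4n+2, so ring B is not aromatic (cyclobutadiene) — cyclobutadiene is antiaromatic and distorts to a rectangle.
Ring C is planar and fully conjugated; 3 ring double bonds give 6 π electrons. That satisfies 4n+2 with n=1, so ring C is aromatic (benzene ring).
Ring D has two sp³ carbons, so it is not fully conjugated — not aromatic (oxolane ring).
Ring E has only sp² ring atoms; a planar conformation would have a fully conjugated π system of 8 electrons. But 8 = 4(2), which is 4n not 4n+2, so ring E is not aromatic (cycloheptatrienyl anion).
Aromatic: A, C. Total: 2.

2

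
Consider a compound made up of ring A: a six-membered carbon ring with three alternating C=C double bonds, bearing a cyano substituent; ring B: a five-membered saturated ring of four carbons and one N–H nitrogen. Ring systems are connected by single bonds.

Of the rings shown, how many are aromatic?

1

Ring A is fully conjugated (every ring atom contributes a p orbital); 3 ring double bonds give 6 π electrons. That satisfies 4n+2 with n=1, so ring A is aromatic (benzene).
Ring B has only sp³ atoms, so it is not fully conjugated — not aromatic (pyrrolidine).
Aromatic: A. Total: 1.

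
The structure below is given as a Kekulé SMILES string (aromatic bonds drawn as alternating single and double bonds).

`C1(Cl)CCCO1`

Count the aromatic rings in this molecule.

The SMILES encodes a five-membered saturated ring of four carbons and one oxygen.
The 5-membered ring with one oxygen has only sp³ atoms, so it is not fully conjugated — not aromatic (tetrahydrofuran).

0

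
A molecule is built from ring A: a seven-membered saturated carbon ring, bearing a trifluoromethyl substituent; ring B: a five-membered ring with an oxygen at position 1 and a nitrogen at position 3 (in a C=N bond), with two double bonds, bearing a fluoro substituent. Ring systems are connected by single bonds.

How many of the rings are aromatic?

1

Ring A has only sp³ atoms, so it is not fully conjugated — not aromatic (cycloheptane).
Ring B is planar and fully conjugated; 2 ring double bonds (4 π electrons) plus a heteroatom lone pair (2) give 6 π electrons. Since 6 = 4n+2 (n=1), ring B is aromatic (oxazole).
Aromatic: B. Total: 1.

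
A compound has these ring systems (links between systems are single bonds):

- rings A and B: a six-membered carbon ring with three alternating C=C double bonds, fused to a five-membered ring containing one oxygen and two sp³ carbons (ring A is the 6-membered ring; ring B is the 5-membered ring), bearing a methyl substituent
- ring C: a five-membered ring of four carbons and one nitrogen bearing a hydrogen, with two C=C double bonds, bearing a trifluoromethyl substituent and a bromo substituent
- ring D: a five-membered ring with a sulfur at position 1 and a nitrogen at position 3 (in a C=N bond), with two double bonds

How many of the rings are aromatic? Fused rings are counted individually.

Ring A is planar and fully conjugated; 3 ring double bonds give 6 π electrons. That satisfies 4n+2 with n=1, so ring A is aromatic (benzene ring).
Ring B has two sp³ carbons, so it is not fully conjugated — not aromatic (oxolane ring).
Ring C has a continuous p-orbital overlap around the ring; 2 ring double bonds (4 π electrons) plus a heteroatom lone pair (2) give 6 π electrons. 6 = 4(1)+2, so ring C is aromatic (pyrrole).
Ring D has a continuous p-orbital overlap around the ring; 2 ring double bonds (4 π electrons) plus a heteroatom lone pair (2) give 6 π electrons. That satisfies 4n+2 with n=1, so ring D is aromatic (thiazole).
Aromatic: A, C, D. Total: 3.

3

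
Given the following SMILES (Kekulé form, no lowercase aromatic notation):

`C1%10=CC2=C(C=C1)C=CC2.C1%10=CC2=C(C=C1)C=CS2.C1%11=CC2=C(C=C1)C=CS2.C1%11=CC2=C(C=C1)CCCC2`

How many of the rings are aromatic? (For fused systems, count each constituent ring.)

The SMILES encodes a six-membered carbon ring with three alternating C=C double bonds, fused to a five-membered carbon ring containing one C=C double bond and one sp³ carbon; a six-membered carbon ring with three alternating C=C double bonds, fused to a five-membered ring containing one sulfur and two C=C double bonds; a six-membered carbon ring with three alternating C=C double bonds, fused to a five-membered ring containing one sulfur and two C=C double bonds; a six-membered carbon ring with three alternating C=C double bonds, fused to a saturated six-membered carbon ring.
The 6-membered ring is planar and fully conjugated; 3 ring double bonds give 6 π electrons. Since 6 = 4n+2 (n=1), it is aromatic (benzene ring).
The 5-membered ring has one sp³ carbon, so it is not fully conjugated — not aromatic (cyclopentene ring).
The fused 6/5-membered bicyclic (with one sulfur) is a single π system with 9 sp² atoms and 10 π electrons from ring double bonds plus a heteroatom lone pair. 10 = 4(2)+2, so the system is aromatic and both rings count as aromatic (benzothiophene).
The fused 6/5-membered bicyclic (with one sulfur) is a single π system with 9 sp² atoms and 10 π electrons from ring double bonds plus a heteroatom lone pair. 10 = 4(2)+2, so the system is aromatic and both rings count as aromatic (benzothiophene).
The second 6-membered ring is fully conjugated (every ring atom contributes a p orbital); 3 ring double bonds give 6 π electrons. That satisfies 4n+2 with n=1, so it is aromatic (benzene ring).
The third 6-membered ring has four sp³ carbons, so it is not fully conjugated — not aromatic (cyclohexane ring).
6 of the 8 rings are aromatic. Total: 6.

6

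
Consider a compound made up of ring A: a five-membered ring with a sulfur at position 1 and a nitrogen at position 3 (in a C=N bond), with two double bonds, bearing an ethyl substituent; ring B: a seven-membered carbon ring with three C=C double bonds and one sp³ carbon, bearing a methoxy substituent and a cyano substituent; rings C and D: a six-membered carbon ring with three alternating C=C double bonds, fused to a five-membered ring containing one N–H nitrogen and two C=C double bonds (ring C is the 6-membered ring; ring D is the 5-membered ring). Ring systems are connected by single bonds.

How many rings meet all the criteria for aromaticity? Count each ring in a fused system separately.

Ring A is planar and fully conjugated; 2 ring double bonds (4 π electrons) plus a heteroatom lone pair (2) give 6 π electrons. That satisfies 4n+2 with n=1, so ring A is aromatic (thiazole).
Ring B has one sp³ carbon, so it is not fully conjugated — not aromatic (cycloheptatriene).
Rings C and D form a fused bicyclic system (with one N–H) with 9 sp² atoms and 10 π electrons from ring double bonds plus a heteroatom lone pair. 10 = 4(2)+2, so the system is aromatic and both rings count as aromatic (indole).
Aromatic: A, C, D. Total: 3.

3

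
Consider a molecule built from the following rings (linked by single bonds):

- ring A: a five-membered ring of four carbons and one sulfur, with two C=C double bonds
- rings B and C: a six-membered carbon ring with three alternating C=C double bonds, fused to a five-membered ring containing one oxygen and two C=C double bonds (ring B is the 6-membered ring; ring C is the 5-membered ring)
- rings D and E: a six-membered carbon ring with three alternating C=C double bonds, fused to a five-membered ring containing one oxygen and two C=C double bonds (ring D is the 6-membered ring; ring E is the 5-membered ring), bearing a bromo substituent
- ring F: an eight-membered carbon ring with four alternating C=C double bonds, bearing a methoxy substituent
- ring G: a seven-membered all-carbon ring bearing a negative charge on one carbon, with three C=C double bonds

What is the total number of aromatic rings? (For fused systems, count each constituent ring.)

Ring A is fully conjugated (every ring atom contributes a p orbital); 2 ring double bonds (4 π electrons) plus a heteroatom lone pair (2) give 6 π electrons. Since 6 = 4n+2 (n=1), ring A is aromatic (thiophene).
Rings B and C form a fused bicyclic system (with one oxygen) with 9 sp² atoms and 10 π electrons from ring double bonds plus a heteroatom lone pair. 10 = 4(2)+2, so the system is aromatic and both rings count as aromatic (benzofuran).
Rings D and E form a fused bicyclic system (with one oxygen) with 9 sp² atoms and 10 π electrons from ring double bonds plus a heteroatom lone pair. 10 = 4(2)+2, so the system is aromatic and both rings count as aromatic (benzofuran).
Ring F has only sp² ring atoms; a planar conformation would have a fully conjugated π system of 8 electrons. But 8 = 4(2), which is 4n not 4n+2, so ring F is not aromatic (cyclooctatetraene) — cyclooctatetraene distorts into a non-planar tub to avoid antiaromaticity.
Ring G has only sp² ring atoms; a planar conformation would have a fully conjugated π system of 8 electrons. But 8 = 4(2), which is 4n not 4n+2, so ring G is not aromatic (cycloheptatrienyl anion).
Aromatic: A, B, C, D, E. Total: 5.

5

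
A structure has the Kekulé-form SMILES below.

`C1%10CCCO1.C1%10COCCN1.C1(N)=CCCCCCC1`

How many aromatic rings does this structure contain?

The SMILES encodes a five-membered saturated ring of four carbons and one oxygen; a six-membered saturated ring with an oxygen and an N–H nitrogen at positions 1 and 4; an eight-membered carbon ring with one C=C double bond.
The 5-membered ring with one oxygen has only sp³ atoms, so it is not fully conjugated — not aromatic (tetrahydrofuran).
The 6-membered ring with one oxygen and one N–H (1,4) has only sp³ atoms, so it is not fully conjugated — not aromatic (morpholine).
The 8-membered ring has six sp³ carbons, so it is not fully conjugated — not aromatic (cyclooctene).
None of the rings are aromatic. Total: 0.

0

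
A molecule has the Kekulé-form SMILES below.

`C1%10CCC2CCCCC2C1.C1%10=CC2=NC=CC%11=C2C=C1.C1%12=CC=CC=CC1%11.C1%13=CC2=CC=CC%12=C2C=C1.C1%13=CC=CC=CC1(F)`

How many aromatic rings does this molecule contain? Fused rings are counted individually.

4

The SMILES encodes two fused six-membered saturated carbon rings; two fused six-membered rings, each with three alternating double bonds; one ring is all carbon and the other has one ring nitrogen; a seven-membered carbon ring with three C=C double bonds and one sp³ carbon; two fused six-membered carbon rings, each with three alternating C=C double bonds; a seven-membered carbon ring with three C=C double bonds and one sp³ carbon.
The 6-membered ring has only sp³ atoms, so it is not fully conjugated — not aromatic (cyclohexane ring).
The second 6-membered ring has only sp³ atoms, so it is not fully conjugated — not aromatic (cyclohexane ring).
The fused 6/6-membered bicyclic (with one nitrogen) is a single π system with 10 sp² atoms and 10 π electrons from ring double bonds. 10 = 4(2)+2, so the system is aromatic and both rings count as aromatic (quinoline).
The 7-membered ring has one sp³ carbon, so it is not fully conjugated — not aromatic (cycloheptatriene).
The fused 6/6-membered bicyclic is a single π system with 10 sp² atoms and 10 π electrons from ring double bonds. 10 = 4(2)+2, so the system is aromatic and both rings count as aromatic (naphthalene).
The second 7-membered ring has one sp³ carbon, so it is not fully conjugated — not aromatic (cycloheptatriene).
4 of the 8 rings are aromatic. Total: 4.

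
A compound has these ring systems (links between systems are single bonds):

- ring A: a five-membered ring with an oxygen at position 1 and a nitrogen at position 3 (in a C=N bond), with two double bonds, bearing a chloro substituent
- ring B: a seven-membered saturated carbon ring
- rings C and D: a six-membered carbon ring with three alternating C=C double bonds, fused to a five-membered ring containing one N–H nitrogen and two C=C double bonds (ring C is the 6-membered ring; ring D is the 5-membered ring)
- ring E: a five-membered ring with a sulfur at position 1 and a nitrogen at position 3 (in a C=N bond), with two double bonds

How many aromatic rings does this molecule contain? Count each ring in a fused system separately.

4

Ring A is planar and fully conjugated; 2 ring double bonds (4 π electrons) plus a heteroatom lone pair (2) give 6 π electrons. 6 = 4(1)+2, so ring A is aromatic (oxazole).
Ring B has only sp³ atoms, so it is not fully conjugated — not aromatic (cycloheptane).
Rings C and D form a fused bicyclic system (with one N–H) with 9 sp² atoms and 10 π electrons from ring double bonds plus a heteroatom lone pair. 10 = 4(2)+2, so the system is aromatic and both rings count as aromatic (indole).
Ring E has a continuous p-orbital overlap around the ring; 2 ring double bonds (4 π electrons) plus a heteroatom lone pair (2) give 6 π electrons. Since 6 = 4n+2 (n=1), ring E is aromatic (thiazole).
Aromatic: A, C, D, E. Total: 4.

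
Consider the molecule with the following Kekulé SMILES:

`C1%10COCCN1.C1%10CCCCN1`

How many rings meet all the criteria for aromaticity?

The SMILES encodes a six-membered saturated ring with an oxygen and an N–H nitrogen at positions 1 and 4; a six-membered saturated ring of five carbons and one N–H nitrogen.
The 6-membered ring with one oxygen and one N–H (1,4) has only sp³ atoms, so it is not fully conjugated — not aromatic (morpholine).
The 6-membered ring with one N–H has only sp³ atoms, so it is not fully conjugated — not aromatic (piperidine).
None of the rings are aromatic. Total: 0.

0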